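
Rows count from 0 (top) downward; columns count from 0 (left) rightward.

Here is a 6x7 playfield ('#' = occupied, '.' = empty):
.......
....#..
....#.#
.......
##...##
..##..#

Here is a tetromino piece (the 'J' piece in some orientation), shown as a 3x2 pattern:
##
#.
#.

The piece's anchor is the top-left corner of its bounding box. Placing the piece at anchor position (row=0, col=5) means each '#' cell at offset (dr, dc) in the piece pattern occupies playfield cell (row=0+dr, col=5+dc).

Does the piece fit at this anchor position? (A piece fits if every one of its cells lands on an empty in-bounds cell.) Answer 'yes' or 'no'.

Check each piece cell at anchor (0, 5):
  offset (0,0) -> (0,5): empty -> OK
  offset (0,1) -> (0,6): empty -> OK
  offset (1,0) -> (1,5): empty -> OK
  offset (2,0) -> (2,5): empty -> OK
All cells valid: yes

Answer: yes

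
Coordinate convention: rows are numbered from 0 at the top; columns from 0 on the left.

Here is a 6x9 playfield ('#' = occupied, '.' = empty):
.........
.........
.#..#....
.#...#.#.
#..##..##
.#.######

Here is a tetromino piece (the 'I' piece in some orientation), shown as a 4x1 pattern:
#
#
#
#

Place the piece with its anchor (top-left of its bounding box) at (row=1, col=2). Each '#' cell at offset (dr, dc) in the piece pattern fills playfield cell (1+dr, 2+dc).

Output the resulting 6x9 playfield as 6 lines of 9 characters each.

Answer: .........
..#......
.##.#....
.##..#.#.
#.###..##
.#.######

Derivation:
Fill (1+0,2+0) = (1,2)
Fill (1+1,2+0) = (2,2)
Fill (1+2,2+0) = (3,2)
Fill (1+3,2+0) = (4,2)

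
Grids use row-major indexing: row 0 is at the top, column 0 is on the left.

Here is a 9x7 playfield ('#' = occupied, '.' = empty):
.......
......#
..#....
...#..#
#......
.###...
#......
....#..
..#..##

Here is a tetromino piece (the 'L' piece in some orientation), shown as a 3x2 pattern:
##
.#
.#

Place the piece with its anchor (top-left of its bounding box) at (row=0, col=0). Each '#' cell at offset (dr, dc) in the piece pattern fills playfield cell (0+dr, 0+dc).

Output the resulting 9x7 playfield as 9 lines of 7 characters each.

Fill (0+0,0+0) = (0,0)
Fill (0+0,0+1) = (0,1)
Fill (0+1,0+1) = (1,1)
Fill (0+2,0+1) = (2,1)

Answer: ##.....
.#....#
.##....
...#..#
#......
.###...
#......
....#..
..#..##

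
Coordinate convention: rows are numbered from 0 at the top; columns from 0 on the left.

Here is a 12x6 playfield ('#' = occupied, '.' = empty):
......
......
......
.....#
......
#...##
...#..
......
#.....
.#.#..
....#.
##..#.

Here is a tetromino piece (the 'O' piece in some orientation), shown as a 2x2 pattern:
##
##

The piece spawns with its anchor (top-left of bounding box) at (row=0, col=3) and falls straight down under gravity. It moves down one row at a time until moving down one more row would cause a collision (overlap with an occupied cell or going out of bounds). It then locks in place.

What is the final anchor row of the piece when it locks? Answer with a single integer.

Spawn at (row=0, col=3). Try each row:
  row 0: fits
  row 1: fits
  row 2: fits
  row 3: fits
  row 4: blocked -> lock at row 3

Answer: 3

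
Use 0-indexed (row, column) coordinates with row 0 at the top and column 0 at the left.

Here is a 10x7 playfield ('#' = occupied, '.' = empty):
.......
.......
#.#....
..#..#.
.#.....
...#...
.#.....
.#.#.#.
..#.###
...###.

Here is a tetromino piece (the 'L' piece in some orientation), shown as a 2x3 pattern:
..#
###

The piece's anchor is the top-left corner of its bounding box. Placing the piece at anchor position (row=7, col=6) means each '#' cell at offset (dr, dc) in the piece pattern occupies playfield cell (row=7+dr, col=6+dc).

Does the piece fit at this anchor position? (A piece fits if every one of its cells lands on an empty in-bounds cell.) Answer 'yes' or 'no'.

Answer: no

Derivation:
Check each piece cell at anchor (7, 6):
  offset (0,2) -> (7,8): out of bounds -> FAIL
  offset (1,0) -> (8,6): occupied ('#') -> FAIL
  offset (1,1) -> (8,7): out of bounds -> FAIL
  offset (1,2) -> (8,8): out of bounds -> FAIL
All cells valid: no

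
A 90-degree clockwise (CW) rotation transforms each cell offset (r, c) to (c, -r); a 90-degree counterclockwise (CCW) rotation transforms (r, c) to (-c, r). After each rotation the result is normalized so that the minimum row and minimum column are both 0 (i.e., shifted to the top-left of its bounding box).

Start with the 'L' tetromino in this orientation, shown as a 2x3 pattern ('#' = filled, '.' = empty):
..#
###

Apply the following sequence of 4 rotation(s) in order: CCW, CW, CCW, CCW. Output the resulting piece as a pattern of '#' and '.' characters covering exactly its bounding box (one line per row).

Start:
..#
###
After rotation 1 (CCW):
##
.#
.#
After rotation 2 (CW):
..#
###
After rotation 3 (CCW):
##
.#
.#
After rotation 4 (CCW):
###
#..

Answer: ###
#..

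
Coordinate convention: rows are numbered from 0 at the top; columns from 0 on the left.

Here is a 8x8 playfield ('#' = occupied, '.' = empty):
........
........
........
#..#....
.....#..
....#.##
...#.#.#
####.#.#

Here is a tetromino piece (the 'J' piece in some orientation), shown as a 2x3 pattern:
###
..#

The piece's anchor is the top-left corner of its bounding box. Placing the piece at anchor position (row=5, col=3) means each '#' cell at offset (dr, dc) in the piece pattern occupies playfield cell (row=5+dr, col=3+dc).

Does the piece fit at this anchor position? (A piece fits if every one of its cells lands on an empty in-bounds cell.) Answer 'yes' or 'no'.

Check each piece cell at anchor (5, 3):
  offset (0,0) -> (5,3): empty -> OK
  offset (0,1) -> (5,4): occupied ('#') -> FAIL
  offset (0,2) -> (5,5): empty -> OK
  offset (1,2) -> (6,5): occupied ('#') -> FAIL
All cells valid: no

Answer: no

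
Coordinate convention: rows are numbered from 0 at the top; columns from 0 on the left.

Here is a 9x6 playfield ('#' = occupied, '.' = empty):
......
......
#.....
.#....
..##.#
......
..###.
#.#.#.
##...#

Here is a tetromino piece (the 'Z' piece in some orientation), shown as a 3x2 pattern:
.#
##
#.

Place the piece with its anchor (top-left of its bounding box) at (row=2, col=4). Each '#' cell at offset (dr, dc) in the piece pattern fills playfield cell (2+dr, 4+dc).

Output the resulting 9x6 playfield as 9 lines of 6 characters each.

Answer: ......
......
#....#
.#..##
..####
......
..###.
#.#.#.
##...#

Derivation:
Fill (2+0,4+1) = (2,5)
Fill (2+1,4+0) = (3,4)
Fill (2+1,4+1) = (3,5)
Fill (2+2,4+0) = (4,4)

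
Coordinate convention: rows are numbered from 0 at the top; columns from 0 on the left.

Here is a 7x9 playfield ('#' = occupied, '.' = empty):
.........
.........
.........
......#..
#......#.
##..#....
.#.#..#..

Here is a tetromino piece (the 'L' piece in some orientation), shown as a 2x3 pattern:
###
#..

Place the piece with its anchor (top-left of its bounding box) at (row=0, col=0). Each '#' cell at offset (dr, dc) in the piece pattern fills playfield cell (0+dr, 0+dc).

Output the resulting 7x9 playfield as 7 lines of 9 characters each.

Fill (0+0,0+0) = (0,0)
Fill (0+0,0+1) = (0,1)
Fill (0+0,0+2) = (0,2)
Fill (0+1,0+0) = (1,0)

Answer: ###......
#........
.........
......#..
#......#.
##..#....
.#.#..#..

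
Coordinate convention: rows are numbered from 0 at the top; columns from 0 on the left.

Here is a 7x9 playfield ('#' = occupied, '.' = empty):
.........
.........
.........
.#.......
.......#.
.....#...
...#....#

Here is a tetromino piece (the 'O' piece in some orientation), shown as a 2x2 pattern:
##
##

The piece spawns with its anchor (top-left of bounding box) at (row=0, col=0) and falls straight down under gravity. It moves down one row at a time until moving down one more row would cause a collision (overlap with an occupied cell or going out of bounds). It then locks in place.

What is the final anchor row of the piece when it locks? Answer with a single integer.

Answer: 1

Derivation:
Spawn at (row=0, col=0). Try each row:
  row 0: fits
  row 1: fits
  row 2: blocked -> lock at row 1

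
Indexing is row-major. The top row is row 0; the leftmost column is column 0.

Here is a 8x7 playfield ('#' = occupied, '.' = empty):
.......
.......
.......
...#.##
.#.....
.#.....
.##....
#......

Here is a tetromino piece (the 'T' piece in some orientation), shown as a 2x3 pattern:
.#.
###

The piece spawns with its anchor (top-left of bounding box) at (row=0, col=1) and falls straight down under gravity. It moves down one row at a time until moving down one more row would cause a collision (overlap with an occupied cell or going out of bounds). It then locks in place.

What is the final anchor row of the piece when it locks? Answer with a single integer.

Answer: 1

Derivation:
Spawn at (row=0, col=1). Try each row:
  row 0: fits
  row 1: fits
  row 2: blocked -> lock at row 1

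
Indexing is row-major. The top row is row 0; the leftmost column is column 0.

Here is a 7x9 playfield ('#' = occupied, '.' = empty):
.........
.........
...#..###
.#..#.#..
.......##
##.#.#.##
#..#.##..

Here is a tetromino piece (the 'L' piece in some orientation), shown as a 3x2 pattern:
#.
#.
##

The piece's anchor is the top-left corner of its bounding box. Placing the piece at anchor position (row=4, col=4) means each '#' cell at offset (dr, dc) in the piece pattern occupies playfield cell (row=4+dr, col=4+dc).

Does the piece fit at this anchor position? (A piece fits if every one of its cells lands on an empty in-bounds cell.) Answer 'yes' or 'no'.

Answer: no

Derivation:
Check each piece cell at anchor (4, 4):
  offset (0,0) -> (4,4): empty -> OK
  offset (1,0) -> (5,4): empty -> OK
  offset (2,0) -> (6,4): empty -> OK
  offset (2,1) -> (6,5): occupied ('#') -> FAIL
All cells valid: no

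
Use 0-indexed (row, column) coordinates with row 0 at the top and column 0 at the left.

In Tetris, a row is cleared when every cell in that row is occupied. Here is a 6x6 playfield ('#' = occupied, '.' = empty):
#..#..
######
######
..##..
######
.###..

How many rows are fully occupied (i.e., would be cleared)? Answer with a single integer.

Check each row:
  row 0: 4 empty cells -> not full
  row 1: 0 empty cells -> FULL (clear)
  row 2: 0 empty cells -> FULL (clear)
  row 3: 4 empty cells -> not full
  row 4: 0 empty cells -> FULL (clear)
  row 5: 3 empty cells -> not full
Total rows cleared: 3

Answer: 3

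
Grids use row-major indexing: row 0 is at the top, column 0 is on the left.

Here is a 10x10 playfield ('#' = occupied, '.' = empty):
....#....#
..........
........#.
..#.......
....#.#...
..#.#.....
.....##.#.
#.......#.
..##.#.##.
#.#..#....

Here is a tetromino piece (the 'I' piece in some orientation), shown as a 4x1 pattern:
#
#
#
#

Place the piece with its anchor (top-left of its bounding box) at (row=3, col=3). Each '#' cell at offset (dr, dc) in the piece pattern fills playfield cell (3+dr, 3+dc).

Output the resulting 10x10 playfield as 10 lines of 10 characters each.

Fill (3+0,3+0) = (3,3)
Fill (3+1,3+0) = (4,3)
Fill (3+2,3+0) = (5,3)
Fill (3+3,3+0) = (6,3)

Answer: ....#....#
..........
........#.
..##......
...##.#...
..###.....
...#.##.#.
#.......#.
..##.#.##.
#.#..#....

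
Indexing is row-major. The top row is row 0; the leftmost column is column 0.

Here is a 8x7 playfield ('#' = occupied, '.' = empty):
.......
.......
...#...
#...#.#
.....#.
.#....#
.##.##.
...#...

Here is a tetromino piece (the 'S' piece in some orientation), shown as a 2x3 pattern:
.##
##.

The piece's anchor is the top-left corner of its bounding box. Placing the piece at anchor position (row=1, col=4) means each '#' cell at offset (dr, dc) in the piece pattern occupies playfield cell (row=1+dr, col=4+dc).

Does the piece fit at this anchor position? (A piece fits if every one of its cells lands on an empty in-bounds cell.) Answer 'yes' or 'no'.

Answer: yes

Derivation:
Check each piece cell at anchor (1, 4):
  offset (0,1) -> (1,5): empty -> OK
  offset (0,2) -> (1,6): empty -> OK
  offset (1,0) -> (2,4): empty -> OK
  offset (1,1) -> (2,5): empty -> OK
All cells valid: yes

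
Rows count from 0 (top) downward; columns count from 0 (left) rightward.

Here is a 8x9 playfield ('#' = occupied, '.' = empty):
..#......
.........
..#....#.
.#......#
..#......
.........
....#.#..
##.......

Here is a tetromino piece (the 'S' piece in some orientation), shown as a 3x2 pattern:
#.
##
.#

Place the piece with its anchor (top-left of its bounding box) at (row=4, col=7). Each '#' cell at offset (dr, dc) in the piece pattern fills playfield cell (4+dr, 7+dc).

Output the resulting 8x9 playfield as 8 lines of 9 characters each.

Answer: ..#......
.........
..#....#.
.#......#
..#....#.
.......##
....#.#.#
##.......

Derivation:
Fill (4+0,7+0) = (4,7)
Fill (4+1,7+0) = (5,7)
Fill (4+1,7+1) = (5,8)
Fill (4+2,7+1) = (6,8)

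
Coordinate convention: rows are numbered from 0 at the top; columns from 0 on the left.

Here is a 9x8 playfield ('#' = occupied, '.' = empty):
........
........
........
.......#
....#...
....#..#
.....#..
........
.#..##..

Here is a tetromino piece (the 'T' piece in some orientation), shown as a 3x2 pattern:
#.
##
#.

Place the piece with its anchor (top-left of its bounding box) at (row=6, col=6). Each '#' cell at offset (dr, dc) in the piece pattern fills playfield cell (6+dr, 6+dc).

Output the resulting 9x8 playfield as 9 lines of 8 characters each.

Fill (6+0,6+0) = (6,6)
Fill (6+1,6+0) = (7,6)
Fill (6+1,6+1) = (7,7)
Fill (6+2,6+0) = (8,6)

Answer: ........
........
........
.......#
....#...
....#..#
.....##.
......##
.#..###.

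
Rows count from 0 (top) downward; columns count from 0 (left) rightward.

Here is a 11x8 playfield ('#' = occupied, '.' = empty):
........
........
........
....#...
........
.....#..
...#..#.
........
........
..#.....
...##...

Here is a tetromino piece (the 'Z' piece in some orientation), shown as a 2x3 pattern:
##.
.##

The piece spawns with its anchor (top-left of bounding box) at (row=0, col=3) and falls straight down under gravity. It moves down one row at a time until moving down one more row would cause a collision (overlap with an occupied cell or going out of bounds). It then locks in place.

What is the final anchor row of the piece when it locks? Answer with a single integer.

Spawn at (row=0, col=3). Try each row:
  row 0: fits
  row 1: fits
  row 2: blocked -> lock at row 1

Answer: 1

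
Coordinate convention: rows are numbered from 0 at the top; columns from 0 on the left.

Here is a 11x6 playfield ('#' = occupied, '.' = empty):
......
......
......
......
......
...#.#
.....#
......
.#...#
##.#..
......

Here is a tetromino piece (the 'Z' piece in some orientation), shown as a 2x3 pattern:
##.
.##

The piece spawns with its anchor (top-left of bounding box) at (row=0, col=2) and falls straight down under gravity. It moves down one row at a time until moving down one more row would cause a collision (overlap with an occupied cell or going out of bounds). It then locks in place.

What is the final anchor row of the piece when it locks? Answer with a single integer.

Spawn at (row=0, col=2). Try each row:
  row 0: fits
  row 1: fits
  row 2: fits
  row 3: fits
  row 4: blocked -> lock at row 3

Answer: 3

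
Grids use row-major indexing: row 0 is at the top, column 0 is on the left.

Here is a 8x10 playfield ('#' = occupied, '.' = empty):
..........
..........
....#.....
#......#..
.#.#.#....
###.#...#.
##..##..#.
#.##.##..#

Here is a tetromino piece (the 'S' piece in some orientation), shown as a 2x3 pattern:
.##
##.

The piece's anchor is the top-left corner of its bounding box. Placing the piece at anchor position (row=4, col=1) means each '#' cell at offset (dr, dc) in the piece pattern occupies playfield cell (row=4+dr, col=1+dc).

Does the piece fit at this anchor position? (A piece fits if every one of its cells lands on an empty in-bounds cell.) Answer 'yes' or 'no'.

Answer: no

Derivation:
Check each piece cell at anchor (4, 1):
  offset (0,1) -> (4,2): empty -> OK
  offset (0,2) -> (4,3): occupied ('#') -> FAIL
  offset (1,0) -> (5,1): occupied ('#') -> FAIL
  offset (1,1) -> (5,2): occupied ('#') -> FAIL
All cells valid: no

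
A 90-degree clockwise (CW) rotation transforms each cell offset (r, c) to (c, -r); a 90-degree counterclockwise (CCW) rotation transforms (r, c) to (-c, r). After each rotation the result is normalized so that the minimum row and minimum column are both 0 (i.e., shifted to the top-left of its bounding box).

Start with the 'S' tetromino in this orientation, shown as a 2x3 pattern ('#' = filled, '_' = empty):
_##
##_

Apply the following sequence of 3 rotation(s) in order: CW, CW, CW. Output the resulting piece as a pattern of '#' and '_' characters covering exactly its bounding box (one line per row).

Answer: #_
##
_#

Derivation:
Start:
_##
##_
After rotation 1 (CW):
#_
##
_#
After rotation 2 (CW):
_##
##_
After rotation 3 (CW):
#_
##
_#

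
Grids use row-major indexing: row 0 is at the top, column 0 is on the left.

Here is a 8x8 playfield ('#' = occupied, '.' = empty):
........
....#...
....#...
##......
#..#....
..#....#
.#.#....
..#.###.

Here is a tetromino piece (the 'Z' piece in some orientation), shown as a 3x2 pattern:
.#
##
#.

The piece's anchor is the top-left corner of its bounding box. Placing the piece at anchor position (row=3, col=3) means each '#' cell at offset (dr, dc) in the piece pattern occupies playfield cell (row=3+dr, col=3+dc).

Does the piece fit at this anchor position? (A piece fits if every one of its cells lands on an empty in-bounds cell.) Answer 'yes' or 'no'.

Check each piece cell at anchor (3, 3):
  offset (0,1) -> (3,4): empty -> OK
  offset (1,0) -> (4,3): occupied ('#') -> FAIL
  offset (1,1) -> (4,4): empty -> OK
  offset (2,0) -> (5,3): empty -> OK
All cells valid: no

Answer: no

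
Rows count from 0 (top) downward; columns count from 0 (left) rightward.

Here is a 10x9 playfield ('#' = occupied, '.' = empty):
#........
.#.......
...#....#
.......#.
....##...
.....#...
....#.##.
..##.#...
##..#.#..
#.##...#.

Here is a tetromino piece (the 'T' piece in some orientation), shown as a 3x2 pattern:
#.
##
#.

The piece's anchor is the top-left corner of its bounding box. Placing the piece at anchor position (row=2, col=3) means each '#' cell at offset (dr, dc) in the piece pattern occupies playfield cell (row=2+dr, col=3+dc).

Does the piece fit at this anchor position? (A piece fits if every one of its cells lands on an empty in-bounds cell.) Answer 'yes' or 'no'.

Check each piece cell at anchor (2, 3):
  offset (0,0) -> (2,3): occupied ('#') -> FAIL
  offset (1,0) -> (3,3): empty -> OK
  offset (1,1) -> (3,4): empty -> OK
  offset (2,0) -> (4,3): empty -> OK
All cells valid: no

Answer: no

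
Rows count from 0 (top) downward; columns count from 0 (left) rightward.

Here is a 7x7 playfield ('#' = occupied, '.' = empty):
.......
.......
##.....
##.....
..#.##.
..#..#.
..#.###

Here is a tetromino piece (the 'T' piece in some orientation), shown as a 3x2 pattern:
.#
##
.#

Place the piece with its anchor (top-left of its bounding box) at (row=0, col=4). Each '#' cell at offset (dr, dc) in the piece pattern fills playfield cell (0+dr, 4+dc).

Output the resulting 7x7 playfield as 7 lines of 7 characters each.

Fill (0+0,4+1) = (0,5)
Fill (0+1,4+0) = (1,4)
Fill (0+1,4+1) = (1,5)
Fill (0+2,4+1) = (2,5)

Answer: .....#.
....##.
##...#.
##.....
..#.##.
..#..#.
..#.###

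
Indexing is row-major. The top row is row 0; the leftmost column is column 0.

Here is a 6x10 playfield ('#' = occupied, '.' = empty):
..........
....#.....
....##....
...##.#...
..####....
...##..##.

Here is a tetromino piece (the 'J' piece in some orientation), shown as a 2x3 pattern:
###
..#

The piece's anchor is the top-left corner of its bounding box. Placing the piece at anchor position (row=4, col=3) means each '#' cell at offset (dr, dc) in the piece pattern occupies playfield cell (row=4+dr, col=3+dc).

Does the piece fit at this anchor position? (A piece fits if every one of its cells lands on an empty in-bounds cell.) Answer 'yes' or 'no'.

Check each piece cell at anchor (4, 3):
  offset (0,0) -> (4,3): occupied ('#') -> FAIL
  offset (0,1) -> (4,4): occupied ('#') -> FAIL
  offset (0,2) -> (4,5): occupied ('#') -> FAIL
  offset (1,2) -> (5,5): empty -> OK
All cells valid: no

Answer: no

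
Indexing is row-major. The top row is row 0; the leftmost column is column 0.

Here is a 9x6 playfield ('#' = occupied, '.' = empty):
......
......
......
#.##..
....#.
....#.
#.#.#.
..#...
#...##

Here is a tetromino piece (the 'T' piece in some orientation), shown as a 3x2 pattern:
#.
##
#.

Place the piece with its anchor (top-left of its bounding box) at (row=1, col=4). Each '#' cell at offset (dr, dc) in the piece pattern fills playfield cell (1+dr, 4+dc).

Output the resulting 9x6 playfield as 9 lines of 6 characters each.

Answer: ......
....#.
....##
#.###.
....#.
....#.
#.#.#.
..#...
#...##

Derivation:
Fill (1+0,4+0) = (1,4)
Fill (1+1,4+0) = (2,4)
Fill (1+1,4+1) = (2,5)
Fill (1+2,4+0) = (3,4)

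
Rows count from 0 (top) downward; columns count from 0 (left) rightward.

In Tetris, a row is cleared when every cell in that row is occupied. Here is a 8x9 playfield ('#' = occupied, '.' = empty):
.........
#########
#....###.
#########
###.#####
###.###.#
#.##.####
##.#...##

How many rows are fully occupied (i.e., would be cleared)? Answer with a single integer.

Check each row:
  row 0: 9 empty cells -> not full
  row 1: 0 empty cells -> FULL (clear)
  row 2: 5 empty cells -> not full
  row 3: 0 empty cells -> FULL (clear)
  row 4: 1 empty cell -> not full
  row 5: 2 empty cells -> not full
  row 6: 2 empty cells -> not full
  row 7: 4 empty cells -> not full
Total rows cleared: 2

Answer: 2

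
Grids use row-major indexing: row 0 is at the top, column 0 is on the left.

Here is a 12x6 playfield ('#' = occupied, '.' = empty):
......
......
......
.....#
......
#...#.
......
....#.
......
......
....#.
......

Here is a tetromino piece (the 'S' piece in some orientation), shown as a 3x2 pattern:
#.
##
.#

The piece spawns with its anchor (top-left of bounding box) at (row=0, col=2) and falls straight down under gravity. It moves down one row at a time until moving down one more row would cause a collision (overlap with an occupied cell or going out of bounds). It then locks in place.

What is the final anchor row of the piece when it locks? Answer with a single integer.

Spawn at (row=0, col=2). Try each row:
  row 0: fits
  row 1: fits
  row 2: fits
  row 3: fits
  row 4: fits
  row 5: fits
  row 6: fits
  row 7: fits
  row 8: fits
  row 9: fits
  row 10: blocked -> lock at row 9

Answer: 9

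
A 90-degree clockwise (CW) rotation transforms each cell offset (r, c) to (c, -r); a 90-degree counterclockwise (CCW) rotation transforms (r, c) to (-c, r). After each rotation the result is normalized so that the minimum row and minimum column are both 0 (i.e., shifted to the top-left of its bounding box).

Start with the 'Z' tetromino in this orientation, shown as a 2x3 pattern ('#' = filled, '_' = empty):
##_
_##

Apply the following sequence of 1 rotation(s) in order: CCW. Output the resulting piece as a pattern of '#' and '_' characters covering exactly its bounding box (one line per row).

Answer: _#
##
#_

Derivation:
Start:
##_
_##
After rotation 1 (CCW):
_#
##
#_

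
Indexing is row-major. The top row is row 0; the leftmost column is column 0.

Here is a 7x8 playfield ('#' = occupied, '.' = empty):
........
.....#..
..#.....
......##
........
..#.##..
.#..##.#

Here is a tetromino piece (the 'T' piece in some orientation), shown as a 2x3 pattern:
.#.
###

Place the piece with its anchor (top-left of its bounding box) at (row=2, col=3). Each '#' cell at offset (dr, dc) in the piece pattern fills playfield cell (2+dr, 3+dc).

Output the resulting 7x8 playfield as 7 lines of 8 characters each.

Answer: ........
.....#..
..#.#...
...#####
........
..#.##..
.#..##.#

Derivation:
Fill (2+0,3+1) = (2,4)
Fill (2+1,3+0) = (3,3)
Fill (2+1,3+1) = (3,4)
Fill (2+1,3+2) = (3,5)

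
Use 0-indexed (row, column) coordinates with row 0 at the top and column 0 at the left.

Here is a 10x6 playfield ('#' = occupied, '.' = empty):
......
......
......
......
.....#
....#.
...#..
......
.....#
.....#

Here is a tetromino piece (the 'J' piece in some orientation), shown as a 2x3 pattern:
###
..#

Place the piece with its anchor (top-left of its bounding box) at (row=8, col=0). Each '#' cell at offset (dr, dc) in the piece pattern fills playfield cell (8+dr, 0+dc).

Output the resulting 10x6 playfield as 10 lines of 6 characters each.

Fill (8+0,0+0) = (8,0)
Fill (8+0,0+1) = (8,1)
Fill (8+0,0+2) = (8,2)
Fill (8+1,0+2) = (9,2)

Answer: ......
......
......
......
.....#
....#.
...#..
......
###..#
..#..#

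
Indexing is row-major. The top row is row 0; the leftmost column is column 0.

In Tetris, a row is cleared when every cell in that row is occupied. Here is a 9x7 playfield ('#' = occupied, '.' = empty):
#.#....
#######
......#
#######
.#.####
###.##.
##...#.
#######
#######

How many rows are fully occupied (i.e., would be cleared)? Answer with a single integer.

Answer: 4

Derivation:
Check each row:
  row 0: 5 empty cells -> not full
  row 1: 0 empty cells -> FULL (clear)
  row 2: 6 empty cells -> not full
  row 3: 0 empty cells -> FULL (clear)
  row 4: 2 empty cells -> not full
  row 5: 2 empty cells -> not full
  row 6: 4 empty cells -> not full
  row 7: 0 empty cells -> FULL (clear)
  row 8: 0 empty cells -> FULL (clear)
Total rows cleared: 4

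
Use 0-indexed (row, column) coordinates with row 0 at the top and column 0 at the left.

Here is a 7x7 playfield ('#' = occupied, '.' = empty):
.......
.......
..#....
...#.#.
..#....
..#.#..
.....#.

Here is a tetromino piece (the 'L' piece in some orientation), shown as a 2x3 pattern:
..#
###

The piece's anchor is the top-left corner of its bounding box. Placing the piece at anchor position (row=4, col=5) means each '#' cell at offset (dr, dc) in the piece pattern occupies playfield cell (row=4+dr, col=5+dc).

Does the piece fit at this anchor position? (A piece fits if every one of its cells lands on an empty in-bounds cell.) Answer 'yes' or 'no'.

Check each piece cell at anchor (4, 5):
  offset (0,2) -> (4,7): out of bounds -> FAIL
  offset (1,0) -> (5,5): empty -> OK
  offset (1,1) -> (5,6): empty -> OK
  offset (1,2) -> (5,7): out of bounds -> FAIL
All cells valid: no

Answer: no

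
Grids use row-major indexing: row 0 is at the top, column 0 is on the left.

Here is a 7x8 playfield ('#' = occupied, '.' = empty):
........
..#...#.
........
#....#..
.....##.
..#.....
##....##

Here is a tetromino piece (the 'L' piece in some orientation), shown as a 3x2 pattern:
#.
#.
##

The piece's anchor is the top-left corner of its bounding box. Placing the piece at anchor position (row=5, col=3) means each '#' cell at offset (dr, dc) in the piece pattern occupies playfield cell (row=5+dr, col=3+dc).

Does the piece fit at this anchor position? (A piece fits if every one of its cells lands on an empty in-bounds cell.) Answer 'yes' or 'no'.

Check each piece cell at anchor (5, 3):
  offset (0,0) -> (5,3): empty -> OK
  offset (1,0) -> (6,3): empty -> OK
  offset (2,0) -> (7,3): out of bounds -> FAIL
  offset (2,1) -> (7,4): out of bounds -> FAIL
All cells valid: no

Answer: no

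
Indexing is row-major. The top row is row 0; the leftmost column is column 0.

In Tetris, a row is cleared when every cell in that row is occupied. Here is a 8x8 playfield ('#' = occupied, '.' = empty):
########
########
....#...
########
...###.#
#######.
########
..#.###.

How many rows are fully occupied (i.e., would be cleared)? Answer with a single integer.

Check each row:
  row 0: 0 empty cells -> FULL (clear)
  row 1: 0 empty cells -> FULL (clear)
  row 2: 7 empty cells -> not full
  row 3: 0 empty cells -> FULL (clear)
  row 4: 4 empty cells -> not full
  row 5: 1 empty cell -> not full
  row 6: 0 empty cells -> FULL (clear)
  row 7: 4 empty cells -> not full
Total rows cleared: 4

Answer: 4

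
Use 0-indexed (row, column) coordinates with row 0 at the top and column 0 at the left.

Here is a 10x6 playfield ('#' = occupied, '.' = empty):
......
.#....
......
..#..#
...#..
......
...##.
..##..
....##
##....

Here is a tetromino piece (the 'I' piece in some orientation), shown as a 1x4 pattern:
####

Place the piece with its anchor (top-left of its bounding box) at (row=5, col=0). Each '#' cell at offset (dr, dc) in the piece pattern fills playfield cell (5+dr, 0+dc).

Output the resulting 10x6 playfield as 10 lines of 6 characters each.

Answer: ......
.#....
......
..#..#
...#..
####..
...##.
..##..
....##
##....

Derivation:
Fill (5+0,0+0) = (5,0)
Fill (5+0,0+1) = (5,1)
Fill (5+0,0+2) = (5,2)
Fill (5+0,0+3) = (5,3)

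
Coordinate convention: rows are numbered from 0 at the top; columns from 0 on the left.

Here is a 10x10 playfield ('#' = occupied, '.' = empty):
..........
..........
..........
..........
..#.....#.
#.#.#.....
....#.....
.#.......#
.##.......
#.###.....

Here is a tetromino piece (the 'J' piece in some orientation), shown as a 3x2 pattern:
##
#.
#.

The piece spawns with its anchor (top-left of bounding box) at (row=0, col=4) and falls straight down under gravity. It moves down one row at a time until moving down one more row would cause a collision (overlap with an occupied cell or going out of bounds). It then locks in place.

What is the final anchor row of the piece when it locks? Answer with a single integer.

Spawn at (row=0, col=4). Try each row:
  row 0: fits
  row 1: fits
  row 2: fits
  row 3: blocked -> lock at row 2

Answer: 2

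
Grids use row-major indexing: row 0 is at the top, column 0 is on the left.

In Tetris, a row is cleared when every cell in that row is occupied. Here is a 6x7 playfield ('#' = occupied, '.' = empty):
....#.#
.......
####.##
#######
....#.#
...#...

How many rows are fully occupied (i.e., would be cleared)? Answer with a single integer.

Answer: 1

Derivation:
Check each row:
  row 0: 5 empty cells -> not full
  row 1: 7 empty cells -> not full
  row 2: 1 empty cell -> not full
  row 3: 0 empty cells -> FULL (clear)
  row 4: 5 empty cells -> not full
  row 5: 6 empty cells -> not full
Total rows cleared: 1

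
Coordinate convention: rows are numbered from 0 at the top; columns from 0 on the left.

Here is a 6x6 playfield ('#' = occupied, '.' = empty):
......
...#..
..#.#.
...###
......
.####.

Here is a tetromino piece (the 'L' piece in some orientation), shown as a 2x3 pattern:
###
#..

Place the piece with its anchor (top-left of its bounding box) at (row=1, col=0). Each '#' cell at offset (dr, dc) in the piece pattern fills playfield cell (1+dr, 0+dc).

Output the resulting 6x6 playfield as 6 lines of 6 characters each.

Fill (1+0,0+0) = (1,0)
Fill (1+0,0+1) = (1,1)
Fill (1+0,0+2) = (1,2)
Fill (1+1,0+0) = (2,0)

Answer: ......
####..
#.#.#.
...###
......
.####.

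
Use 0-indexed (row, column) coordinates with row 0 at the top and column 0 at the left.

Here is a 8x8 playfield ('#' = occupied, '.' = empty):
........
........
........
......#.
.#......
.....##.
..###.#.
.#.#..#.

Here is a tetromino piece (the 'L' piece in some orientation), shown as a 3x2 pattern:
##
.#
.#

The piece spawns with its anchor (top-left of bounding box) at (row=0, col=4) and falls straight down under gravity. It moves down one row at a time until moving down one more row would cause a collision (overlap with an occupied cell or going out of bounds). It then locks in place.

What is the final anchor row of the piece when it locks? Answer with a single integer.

Answer: 2

Derivation:
Spawn at (row=0, col=4). Try each row:
  row 0: fits
  row 1: fits
  row 2: fits
  row 3: blocked -> lock at row 2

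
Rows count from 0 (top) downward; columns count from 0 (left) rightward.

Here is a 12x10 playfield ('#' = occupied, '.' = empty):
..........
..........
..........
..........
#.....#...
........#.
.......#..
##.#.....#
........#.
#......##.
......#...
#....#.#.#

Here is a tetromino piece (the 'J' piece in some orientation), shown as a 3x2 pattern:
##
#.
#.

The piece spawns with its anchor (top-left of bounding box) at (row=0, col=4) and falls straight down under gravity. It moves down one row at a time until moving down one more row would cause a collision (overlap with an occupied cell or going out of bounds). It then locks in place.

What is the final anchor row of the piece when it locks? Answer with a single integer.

Spawn at (row=0, col=4). Try each row:
  row 0: fits
  row 1: fits
  row 2: fits
  row 3: fits
  row 4: fits
  row 5: fits
  row 6: fits
  row 7: fits
  row 8: fits
  row 9: fits
  row 10: blocked -> lock at row 9

Answer: 9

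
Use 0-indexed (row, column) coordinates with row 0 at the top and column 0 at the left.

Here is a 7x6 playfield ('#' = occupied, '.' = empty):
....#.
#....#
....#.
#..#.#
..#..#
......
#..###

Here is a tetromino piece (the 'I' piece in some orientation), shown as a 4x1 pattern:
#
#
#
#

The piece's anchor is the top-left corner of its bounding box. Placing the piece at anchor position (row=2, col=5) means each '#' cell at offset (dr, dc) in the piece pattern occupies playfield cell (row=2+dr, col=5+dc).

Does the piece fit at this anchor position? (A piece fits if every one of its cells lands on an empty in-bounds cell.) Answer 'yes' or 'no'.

Check each piece cell at anchor (2, 5):
  offset (0,0) -> (2,5): empty -> OK
  offset (1,0) -> (3,5): occupied ('#') -> FAIL
  offset (2,0) -> (4,5): occupied ('#') -> FAIL
  offset (3,0) -> (5,5): empty -> OK
All cells valid: no

Answer: no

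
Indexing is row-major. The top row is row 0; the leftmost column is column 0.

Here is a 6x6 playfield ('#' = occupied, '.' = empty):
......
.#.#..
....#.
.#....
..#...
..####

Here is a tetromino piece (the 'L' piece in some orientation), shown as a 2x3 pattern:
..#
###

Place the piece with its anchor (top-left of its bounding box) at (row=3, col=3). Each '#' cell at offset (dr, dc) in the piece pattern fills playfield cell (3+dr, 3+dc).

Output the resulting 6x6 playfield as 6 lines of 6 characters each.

Answer: ......
.#.#..
....#.
.#...#
..####
..####

Derivation:
Fill (3+0,3+2) = (3,5)
Fill (3+1,3+0) = (4,3)
Fill (3+1,3+1) = (4,4)
Fill (3+1,3+2) = (4,5)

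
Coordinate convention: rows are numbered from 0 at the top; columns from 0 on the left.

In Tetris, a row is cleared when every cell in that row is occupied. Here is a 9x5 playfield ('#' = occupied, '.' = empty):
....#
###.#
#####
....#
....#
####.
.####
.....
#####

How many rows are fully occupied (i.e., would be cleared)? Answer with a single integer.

Check each row:
  row 0: 4 empty cells -> not full
  row 1: 1 empty cell -> not full
  row 2: 0 empty cells -> FULL (clear)
  row 3: 4 empty cells -> not full
  row 4: 4 empty cells -> not full
  row 5: 1 empty cell -> not full
  row 6: 1 empty cell -> not full
  row 7: 5 empty cells -> not full
  row 8: 0 empty cells -> FULL (clear)
Total rows cleared: 2

Answer: 2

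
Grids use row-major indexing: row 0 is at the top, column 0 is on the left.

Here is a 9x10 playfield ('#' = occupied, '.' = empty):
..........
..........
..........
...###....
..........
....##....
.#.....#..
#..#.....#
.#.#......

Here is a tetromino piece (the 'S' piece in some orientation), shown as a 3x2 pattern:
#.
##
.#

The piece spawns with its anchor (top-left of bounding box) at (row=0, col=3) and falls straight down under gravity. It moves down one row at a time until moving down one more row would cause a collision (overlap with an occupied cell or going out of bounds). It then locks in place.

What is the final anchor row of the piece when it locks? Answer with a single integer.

Answer: 0

Derivation:
Spawn at (row=0, col=3). Try each row:
  row 0: fits
  row 1: blocked -> lock at row 0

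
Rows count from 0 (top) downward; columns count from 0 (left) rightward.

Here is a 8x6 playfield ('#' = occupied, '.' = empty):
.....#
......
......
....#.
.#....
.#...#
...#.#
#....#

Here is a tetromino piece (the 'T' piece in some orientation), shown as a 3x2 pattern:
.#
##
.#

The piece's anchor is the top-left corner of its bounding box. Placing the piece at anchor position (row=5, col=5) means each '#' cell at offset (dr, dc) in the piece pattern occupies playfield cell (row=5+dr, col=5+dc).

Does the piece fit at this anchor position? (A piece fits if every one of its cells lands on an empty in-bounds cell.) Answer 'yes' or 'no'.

Answer: no

Derivation:
Check each piece cell at anchor (5, 5):
  offset (0,1) -> (5,6): out of bounds -> FAIL
  offset (1,0) -> (6,5): occupied ('#') -> FAIL
  offset (1,1) -> (6,6): out of bounds -> FAIL
  offset (2,1) -> (7,6): out of bounds -> FAIL
All cells valid: no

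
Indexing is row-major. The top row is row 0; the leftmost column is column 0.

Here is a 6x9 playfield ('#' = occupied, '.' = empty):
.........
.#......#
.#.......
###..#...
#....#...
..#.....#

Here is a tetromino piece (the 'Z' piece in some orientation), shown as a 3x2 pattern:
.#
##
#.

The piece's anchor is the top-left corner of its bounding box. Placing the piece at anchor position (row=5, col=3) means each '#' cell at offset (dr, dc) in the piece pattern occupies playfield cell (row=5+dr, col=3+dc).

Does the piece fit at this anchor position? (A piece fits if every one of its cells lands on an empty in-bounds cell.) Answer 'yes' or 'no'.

Check each piece cell at anchor (5, 3):
  offset (0,1) -> (5,4): empty -> OK
  offset (1,0) -> (6,3): out of bounds -> FAIL
  offset (1,1) -> (6,4): out of bounds -> FAIL
  offset (2,0) -> (7,3): out of bounds -> FAIL
All cells valid: no

Answer: no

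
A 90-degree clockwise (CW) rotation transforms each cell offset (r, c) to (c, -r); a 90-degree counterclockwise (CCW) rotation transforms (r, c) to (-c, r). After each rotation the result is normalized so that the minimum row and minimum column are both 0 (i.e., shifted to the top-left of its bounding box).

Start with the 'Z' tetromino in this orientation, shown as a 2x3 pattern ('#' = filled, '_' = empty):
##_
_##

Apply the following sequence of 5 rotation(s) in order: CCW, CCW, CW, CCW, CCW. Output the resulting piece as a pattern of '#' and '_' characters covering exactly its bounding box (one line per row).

Start:
##_
_##
After rotation 1 (CCW):
_#
##
#_
After rotation 2 (CCW):
##_
_##
After rotation 3 (CW):
_#
##
#_
After rotation 4 (CCW):
##_
_##
After rotation 5 (CCW):
_#
##
#_

Answer: _#
##
#_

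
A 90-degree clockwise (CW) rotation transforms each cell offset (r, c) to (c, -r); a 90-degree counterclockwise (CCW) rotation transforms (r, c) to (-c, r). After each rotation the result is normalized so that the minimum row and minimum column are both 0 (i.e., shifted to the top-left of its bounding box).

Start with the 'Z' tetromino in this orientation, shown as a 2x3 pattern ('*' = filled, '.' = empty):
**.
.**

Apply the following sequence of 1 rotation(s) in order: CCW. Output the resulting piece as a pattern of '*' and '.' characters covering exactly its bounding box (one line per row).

Answer: .*
**
*.

Derivation:
Start:
**.
.**
After rotation 1 (CCW):
.*
**
*.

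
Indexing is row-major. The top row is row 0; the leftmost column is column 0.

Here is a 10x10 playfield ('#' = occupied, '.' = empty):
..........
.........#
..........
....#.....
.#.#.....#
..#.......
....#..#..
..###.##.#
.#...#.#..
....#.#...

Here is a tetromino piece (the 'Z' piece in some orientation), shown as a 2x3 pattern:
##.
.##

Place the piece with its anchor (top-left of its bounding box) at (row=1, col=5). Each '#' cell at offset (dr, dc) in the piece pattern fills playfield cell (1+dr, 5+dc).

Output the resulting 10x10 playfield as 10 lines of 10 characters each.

Fill (1+0,5+0) = (1,5)
Fill (1+0,5+1) = (1,6)
Fill (1+1,5+1) = (2,6)
Fill (1+1,5+2) = (2,7)

Answer: ..........
.....##..#
......##..
....#.....
.#.#.....#
..#.......
....#..#..
..###.##.#
.#...#.#..
....#.#...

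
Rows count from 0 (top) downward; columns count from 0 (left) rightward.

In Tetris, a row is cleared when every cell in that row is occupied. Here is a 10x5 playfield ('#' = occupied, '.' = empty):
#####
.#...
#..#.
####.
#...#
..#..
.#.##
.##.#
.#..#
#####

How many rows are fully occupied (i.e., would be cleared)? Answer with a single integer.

Answer: 2

Derivation:
Check each row:
  row 0: 0 empty cells -> FULL (clear)
  row 1: 4 empty cells -> not full
  row 2: 3 empty cells -> not full
  row 3: 1 empty cell -> not full
  row 4: 3 empty cells -> not full
  row 5: 4 empty cells -> not full
  row 6: 2 empty cells -> not full
  row 7: 2 empty cells -> not full
  row 8: 3 empty cells -> not full
  row 9: 0 empty cells -> FULL (clear)
Total rows cleared: 2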